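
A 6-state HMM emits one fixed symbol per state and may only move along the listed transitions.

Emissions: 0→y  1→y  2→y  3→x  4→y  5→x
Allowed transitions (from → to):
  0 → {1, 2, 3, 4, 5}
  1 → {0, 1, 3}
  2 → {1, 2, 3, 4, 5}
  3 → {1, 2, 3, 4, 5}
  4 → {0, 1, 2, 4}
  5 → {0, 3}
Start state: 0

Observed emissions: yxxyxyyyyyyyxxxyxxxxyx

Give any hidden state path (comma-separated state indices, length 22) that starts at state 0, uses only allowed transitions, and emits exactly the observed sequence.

  [0] y  {0,1,2,4}  => 0  start
  [1] x  {3,5}  => 3  0->3 ok
  [2] x  {3,5}  => 3  3->3 ok
  [3] y  {0,1,2,4}  => 2  3->2 ok
  [4] x  {3,5}  => 3  2->3 ok
  [5] y  {0,1,2,4}  => 4  3->4 ok
  [6] y  {0,1,2,4}  => 2  4->2 ok
  [7] y  {0,1,2,4}  => 4  2->4 ok
  [8] y  {0,1,2,4}  => 2  4->2 ok
  [9] y  {0,1,2,4}  => 4  2->4 ok
  [10] y  {0,1,2,4}  => 4  4->4 ok
  [11] y  {0,1,2,4}  => 0  4->0 ok
  [12] x  {3,5}  => 5  0->5 ok
  [13] x  {3,5}  => 3  5->3 ok
  [14] x  {3,5}  => 5  3->5 ok
  [15] y  {0,1,2,4}  => 0  5->0 ok
  [16] x  {3,5}  => 5  0->5 ok
  [17] x  {3,5}  => 3  5->3 ok
  [18] x  {3,5}  => 3  3->3 ok
  [19] x  {3,5}  => 3  3->3 ok
  [20] y  {0,1,2,4}  => 2  3->2 ok
  [21] x  {3,5}  => 5  2->5 ok

0,3,3,2,3,4,2,4,2,4,4,0,5,3,5,0,5,3,3,3,2,5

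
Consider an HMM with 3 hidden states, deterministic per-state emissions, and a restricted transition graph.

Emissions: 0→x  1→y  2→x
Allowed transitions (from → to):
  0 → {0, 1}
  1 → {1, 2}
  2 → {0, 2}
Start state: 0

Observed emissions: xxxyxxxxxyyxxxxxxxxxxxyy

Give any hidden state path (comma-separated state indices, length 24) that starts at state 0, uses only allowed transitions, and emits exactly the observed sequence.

  t0 'x' -> {0,2}, take 0 (start)
  t1 'x' -> {0,2}, take 0 (0->0 ok)
  t2 'x' -> {0,2}, take 0 (0->0 ok)
  t3 'y' -> {1}, take 1 (0->1 ok)
  t4 'x' -> {0,2}, take 2 (1->2 ok)
  t5 'x' -> {0,2}, take 0 (2->0 ok)
  t6 'x' -> {0,2}, take 0 (0->0 ok)
  t7 'x' -> {0,2}, take 0 (0->0 ok)
  t8 'x' -> {0,2}, take 0 (0->0 ok)
  t9 'y' -> {1}, take 1 (0->1 ok)
  t10 'y' -> {1}, take 1 (1->1 ok)
  t11 'x' -> {0,2}, take 2 (1->2 ok)
  t12 'x' -> {0,2}, take 2 (2->2 ok)
  t13 'x' -> {0,2}, take 2 (2->2 ok)
  t14 'x' -> {0,2}, take 2 (2->2 ok)
  t15 'x' -> {0,2}, take 2 (2->2 ok)
  t16 'x' -> {0,2}, take 2 (2->2 ok)
  t17 'x' -> {0,2}, take 2 (2->2 ok)
  t18 'x' -> {0,2}, take 0 (2->0 ok)
  t19 'x' -> {0,2}, take 0 (0->0 ok)
  t20 'x' -> {0,2}, take 0 (0->0 ok)
  t21 'x' -> {0,2}, take 0 (0->0 ok)
  t22 'y' -> {1}, take 1 (0->1 ok)
  t23 'y' -> {1}, take 1 (1->1 ok)

0,0,0,1,2,0,0,0,0,1,1,2,2,2,2,2,2,2,0,0,0,0,1,1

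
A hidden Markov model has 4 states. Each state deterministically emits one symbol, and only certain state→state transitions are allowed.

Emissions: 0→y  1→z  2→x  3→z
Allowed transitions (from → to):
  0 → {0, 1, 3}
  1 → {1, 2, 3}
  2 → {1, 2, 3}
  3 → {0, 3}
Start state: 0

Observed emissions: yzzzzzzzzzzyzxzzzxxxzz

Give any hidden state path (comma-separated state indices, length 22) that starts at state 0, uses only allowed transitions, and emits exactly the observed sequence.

0,1,1,1,3,3,3,3,3,3,3,0,1,2,1,1,1,2,2,2,1,3

  0: obs=y cand={0} pick 0 [start]
  1: obs=z cand={1,3} pick 1 [0->1 ok]
  2: obs=z cand={1,3} pick 1 [1->1 ok]
  3: obs=z cand={1,3} pick 1 [1->1 ok]
  4: obs=z cand={1,3} pick 3 [1->3 ok]
  5: obs=z cand={1,3} pick 3 [3->3 ok]
  6: obs=z cand={1,3} pick 3 [3->3 ok]
  7: obs=z cand={1,3} pick 3 [3->3 ok]
  8: obs=z cand={1,3} pick 3 [3->3 ok]
  9: obs=z cand={1,3} pick 3 [3->3 ok]
  10: obs=z cand={1,3} pick 3 [3->3 ok]
  11: obs=y cand={0} pick 0 [3->0 ok]
  12: obs=z cand={1,3} pick 1 [0->1 ok]
  13: obs=x cand={2} pick 2 [1->2 ok]
  14: obs=z cand={1,3} pick 1 [2->1 ok]
  15: obs=z cand={1,3} pick 1 [1->1 ok]
  16: obs=z cand={1,3} pick 1 [1->1 ok]
  17: obs=x cand={2} pick 2 [1->2 ok]
  18: obs=x cand={2} pick 2 [2->2 ok]
  19: obs=x cand={2} pick 2 [2->2 ok]
  20: obs=z cand={1,3} pick 1 [2->1 ok]
  21: obs=z cand={1,3} pick 3 [1->3 ok]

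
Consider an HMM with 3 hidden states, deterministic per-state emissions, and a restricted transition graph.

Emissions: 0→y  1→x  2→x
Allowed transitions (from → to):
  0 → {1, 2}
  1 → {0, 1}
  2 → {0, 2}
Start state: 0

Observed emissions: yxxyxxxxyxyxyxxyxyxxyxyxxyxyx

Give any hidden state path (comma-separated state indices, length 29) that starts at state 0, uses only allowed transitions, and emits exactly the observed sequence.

0,2,2,0,2,2,2,2,0,1,0,1,0,1,1,0,2,0,1,1,0,1,0,2,2,0,2,0,1

  pos 0: y in {0}, choose 0; start
  pos 1: x in {1,2}, choose 2; 0->2 ok
  pos 2: x in {1,2}, choose 2; 2->2 ok
  pos 3: y in {0}, choose 0; 2->0 ok
  pos 4: x in {1,2}, choose 2; 0->2 ok
  pos 5: x in {1,2}, choose 2; 2->2 ok
  pos 6: x in {1,2}, choose 2; 2->2 ok
  pos 7: x in {1,2}, choose 2; 2->2 ok
  pos 8: y in {0}, choose 0; 2->0 ok
  pos 9: x in {1,2}, choose 1; 0->1 ok
  pos 10: y in {0}, choose 0; 1->0 ok
  pos 11: x in {1,2}, choose 1; 0->1 ok
  pos 12: y in {0}, choose 0; 1->0 ok
  pos 13: x in {1,2}, choose 1; 0->1 ok
  pos 14: x in {1,2}, choose 1; 1->1 ok
  pos 15: y in {0}, choose 0; 1->0 ok
  pos 16: x in {1,2}, choose 2; 0->2 ok
  pos 17: y in {0}, choose 0; 2->0 ok
  pos 18: x in {1,2}, choose 1; 0->1 ok
  pos 19: x in {1,2}, choose 1; 1->1 ok
  pos 20: y in {0}, choose 0; 1->0 ok
  pos 21: x in {1,2}, choose 1; 0->1 ok
  pos 22: y in {0}, choose 0; 1->0 ok
  pos 23: x in {1,2}, choose 2; 0->2 ok
  pos 24: x in {1,2}, choose 2; 2->2 ok
  pos 25: y in {0}, choose 0; 2->0 ok
  pos 26: x in {1,2}, choose 2; 0->2 ok
  pos 27: y in {0}, choose 0; 2->0 ok
  pos 28: x in {1,2}, choose 1; 0->1 ok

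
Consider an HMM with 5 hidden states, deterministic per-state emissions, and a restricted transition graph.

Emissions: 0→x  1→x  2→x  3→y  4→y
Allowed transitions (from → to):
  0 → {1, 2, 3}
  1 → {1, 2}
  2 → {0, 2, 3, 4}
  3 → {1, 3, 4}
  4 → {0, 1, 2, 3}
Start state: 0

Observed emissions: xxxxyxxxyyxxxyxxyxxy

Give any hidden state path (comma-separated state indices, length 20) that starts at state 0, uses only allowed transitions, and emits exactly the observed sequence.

  0: obs=x cand={0,1,2} pick 0 [start]
  1: obs=x cand={0,1,2} pick 1 [0->1 ok]
  2: obs=x cand={0,1,2} pick 1 [1->1 ok]
  3: obs=x cand={0,1,2} pick 2 [1->2 ok]
  4: obs=y cand={3,4} pick 4 [2->4 ok]
  5: obs=x cand={0,1,2} pick 1 [4->1 ok]
  6: obs=x cand={0,1,2} pick 2 [1->2 ok]
  7: obs=x cand={0,1,2} pick 2 [2->2 ok]
  8: obs=y cand={3,4} pick 3 [2->3 ok]
  9: obs=y cand={3,4} pick 4 [3->4 ok]
  10: obs=x cand={0,1,2} pick 1 [4->1 ok]
  11: obs=x cand={0,1,2} pick 1 [1->1 ok]
  12: obs=x cand={0,1,2} pick 2 [1->2 ok]
  13: obs=y cand={3,4} pick 3 [2->3 ok]
  14: obs=x cand={0,1,2} pick 1 [3->1 ok]
  15: obs=x cand={0,1,2} pick 2 [1->2 ok]
  16: obs=y cand={3,4} pick 4 [2->4 ok]
  17: obs=x cand={0,1,2} pick 1 [4->1 ok]
  18: obs=x cand={0,1,2} pick 2 [1->2 ok]
  19: obs=y cand={3,4} pick 4 [2->4 ok]

0,1,1,2,4,1,2,2,3,4,1,1,2,3,1,2,4,1,2,4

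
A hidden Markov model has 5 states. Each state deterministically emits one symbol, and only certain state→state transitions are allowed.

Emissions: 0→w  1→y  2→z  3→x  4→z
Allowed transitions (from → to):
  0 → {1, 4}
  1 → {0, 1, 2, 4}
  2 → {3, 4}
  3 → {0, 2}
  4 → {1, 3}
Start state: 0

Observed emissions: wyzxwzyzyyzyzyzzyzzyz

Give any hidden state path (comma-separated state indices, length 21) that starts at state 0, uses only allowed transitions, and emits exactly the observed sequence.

0,1,4,3,0,4,1,4,1,1,4,1,4,1,2,4,1,2,4,1,4

  [0] w  {0}  => 0  start
  [1] y  {1}  => 1  0->1 ok
  [2] z  {2,4}  => 4  1->4 ok
  [3] x  {3}  => 3  4->3 ok
  [4] w  {0}  => 0  3->0 ok
  [5] z  {2,4}  => 4  0->4 ok
  [6] y  {1}  => 1  4->1 ok
  [7] z  {2,4}  => 4  1->4 ok
  [8] y  {1}  => 1  4->1 ok
  [9] y  {1}  => 1  1->1 ok
  [10] z  {2,4}  => 4  1->4 ok
  [11] y  {1}  => 1  4->1 ok
  [12] z  {2,4}  => 4  1->4 ok
  [13] y  {1}  => 1  4->1 ok
  [14] z  {2,4}  => 2  1->2 ok
  [15] z  {2,4}  => 4  2->4 ok
  [16] y  {1}  => 1  4->1 ok
  [17] z  {2,4}  => 2  1->2 ok
  [18] z  {2,4}  => 4  2->4 ok
  [19] y  {1}  => 1  4->1 ok
  [20] z  {2,4}  => 4  1->4 ok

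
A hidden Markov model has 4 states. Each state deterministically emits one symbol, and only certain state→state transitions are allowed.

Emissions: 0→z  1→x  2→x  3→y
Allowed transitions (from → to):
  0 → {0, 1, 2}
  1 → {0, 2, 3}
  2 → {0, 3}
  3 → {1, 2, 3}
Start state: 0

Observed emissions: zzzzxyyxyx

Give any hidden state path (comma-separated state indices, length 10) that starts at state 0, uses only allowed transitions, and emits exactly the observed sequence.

  t0 'z' -> {0}, take 0 (start)
  t1 'z' -> {0}, take 0 (0->0 ok)
  t2 'z' -> {0}, take 0 (0->0 ok)
  t3 'z' -> {0}, take 0 (0->0 ok)
  t4 'x' -> {1,2}, take 2 (0->2 ok)
  t5 'y' -> {3}, take 3 (2->3 ok)
  t6 'y' -> {3}, take 3 (3->3 ok)
  t7 'x' -> {1,2}, take 1 (3->1 ok)
  t8 'y' -> {3}, take 3 (1->3 ok)
  t9 'x' -> {1,2}, take 1 (3->1 ok)

0,0,0,0,2,3,3,1,3,1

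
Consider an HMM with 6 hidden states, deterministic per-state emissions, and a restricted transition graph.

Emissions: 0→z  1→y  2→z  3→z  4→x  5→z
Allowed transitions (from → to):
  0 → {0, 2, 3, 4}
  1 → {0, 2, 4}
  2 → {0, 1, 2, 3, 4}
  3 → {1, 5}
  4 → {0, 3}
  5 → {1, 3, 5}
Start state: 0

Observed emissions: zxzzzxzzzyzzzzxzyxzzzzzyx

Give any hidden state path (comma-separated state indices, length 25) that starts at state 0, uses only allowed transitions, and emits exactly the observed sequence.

  [0] z  {0,2,3,5}  => 0  start
  [1] x  {4}  => 4  0->4 ok
  [2] z  {0,2,3,5}  => 0  4->0 ok
  [3] z  {0,2,3,5}  => 0  0->0 ok
  [4] z  {0,2,3,5}  => 0  0->0 ok
  [5] x  {4}  => 4  0->4 ok
  [6] z  {0,2,3,5}  => 3  4->3 ok
  [7] z  {0,2,3,5}  => 5  3->5 ok
  [8] z  {0,2,3,5}  => 5  5->5 ok
  [9] y  {1}  => 1  5->1 ok
  [10] z  {0,2,3,5}  => 0  1->0 ok
  [11] z  {0,2,3,5}  => 0  0->0 ok
  [12] z  {0,2,3,5}  => 2  0->2 ok
  [13] z  {0,2,3,5}  => 0  2->0 ok
  [14] x  {4}  => 4  0->4 ok
  [15] z  {0,2,3,5}  => 3  4->3 ok
  [16] y  {1}  => 1  3->1 ok
  [17] x  {4}  => 4  1->4 ok
  [18] z  {0,2,3,5}  => 0  4->0 ok
  [19] z  {0,2,3,5}  => 2  0->2 ok
  [20] z  {0,2,3,5}  => 3  2->3 ok
  [21] z  {0,2,3,5}  => 5  3->5 ok
  [22] z  {0,2,3,5}  => 3  5->3 ok
  [23] y  {1}  => 1  3->1 ok
  [24] x  {4}  => 4  1->4 ok

0,4,0,0,0,4,3,5,5,1,0,0,2,0,4,3,1,4,0,2,3,5,3,1,4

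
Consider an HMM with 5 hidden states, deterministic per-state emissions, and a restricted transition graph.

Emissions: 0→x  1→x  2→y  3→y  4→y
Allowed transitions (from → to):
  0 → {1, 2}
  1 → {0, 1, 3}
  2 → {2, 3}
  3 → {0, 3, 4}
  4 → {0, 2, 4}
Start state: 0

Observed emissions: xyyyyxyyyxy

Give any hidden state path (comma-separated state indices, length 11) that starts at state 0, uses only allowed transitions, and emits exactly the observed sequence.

0,2,2,2,3,0,2,3,3,0,2

  t0 'x' -> {0,1}, take 0 (start)
  t1 'y' -> {2,3,4}, take 2 (0->2 ok)
  t2 'y' -> {2,3,4}, take 2 (2->2 ok)
  t3 'y' -> {2,3,4}, take 2 (2->2 ok)
  t4 'y' -> {2,3,4}, take 3 (2->3 ok)
  t5 'x' -> {0,1}, take 0 (3->0 ok)
  t6 'y' -> {2,3,4}, take 2 (0->2 ok)
  t7 'y' -> {2,3,4}, take 3 (2->3 ok)
  t8 'y' -> {2,3,4}, take 3 (3->3 ok)
  t9 'x' -> {0,1}, take 0 (3->0 ok)
  t10 'y' -> {2,3,4}, take 2 (0->2 ok)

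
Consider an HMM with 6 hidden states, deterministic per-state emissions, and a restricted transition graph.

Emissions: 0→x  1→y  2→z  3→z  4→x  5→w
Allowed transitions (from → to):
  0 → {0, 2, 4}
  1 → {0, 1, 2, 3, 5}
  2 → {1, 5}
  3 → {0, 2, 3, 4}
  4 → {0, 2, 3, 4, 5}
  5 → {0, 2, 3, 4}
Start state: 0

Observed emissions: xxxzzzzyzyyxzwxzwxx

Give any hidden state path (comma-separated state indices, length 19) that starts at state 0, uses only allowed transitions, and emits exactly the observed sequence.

0,0,4,3,3,3,2,1,2,1,1,0,2,5,0,2,5,0,4

  [0] x  {0,4}  => 0  start
  [1] x  {0,4}  => 0  0->0 ok
  [2] x  {0,4}  => 4  0->4 ok
  [3] z  {2,3}  => 3  4->3 ok
  [4] z  {2,3}  => 3  3->3 ok
  [5] z  {2,3}  => 3  3->3 ok
  [6] z  {2,3}  => 2  3->2 ok
  [7] y  {1}  => 1  2->1 ok
  [8] z  {2,3}  => 2  1->2 ok
  [9] y  {1}  => 1  2->1 ok
  [10] y  {1}  => 1  1->1 ok
  [11] x  {0,4}  => 0  1->0 ok
  [12] z  {2,3}  => 2  0->2 ok
  [13] w  {5}  => 5  2->5 ok
  [14] x  {0,4}  => 0  5->0 ok
  [15] z  {2,3}  => 2  0->2 ok
  [16] w  {5}  => 5  2->5 ok
  [17] x  {0,4}  => 0  5->0 ok
  [18] x  {0,4}  => 4  0->4 ok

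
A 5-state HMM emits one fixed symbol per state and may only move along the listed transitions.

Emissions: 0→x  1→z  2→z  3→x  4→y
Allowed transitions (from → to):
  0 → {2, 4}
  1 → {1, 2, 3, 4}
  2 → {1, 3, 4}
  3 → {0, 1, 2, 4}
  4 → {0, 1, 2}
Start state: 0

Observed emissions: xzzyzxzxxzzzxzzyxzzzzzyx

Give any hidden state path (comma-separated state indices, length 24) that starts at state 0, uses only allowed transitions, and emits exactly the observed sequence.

  t0 'x' -> {0,3}, take 0 (start)
  t1 'z' -> {1,2}, take 2 (0->2 ok)
  t2 'z' -> {1,2}, take 1 (2->1 ok)
  t3 'y' -> {4}, take 4 (1->4 ok)
  t4 'z' -> {1,2}, take 2 (4->2 ok)
  t5 'x' -> {0,3}, take 3 (2->3 ok)
  t6 'z' -> {1,2}, take 1 (3->1 ok)
  t7 'x' -> {0,3}, take 3 (1->3 ok)
  t8 'x' -> {0,3}, take 0 (3->0 ok)
  t9 'z' -> {1,2}, take 2 (0->2 ok)
  t10 'z' -> {1,2}, take 1 (2->1 ok)
  t11 'z' -> {1,2}, take 2 (1->2 ok)
  t12 'x' -> {0,3}, take 3 (2->3 ok)
  t13 'z' -> {1,2}, take 1 (3->1 ok)
  t14 'z' -> {1,2}, take 1 (1->1 ok)
  t15 'y' -> {4}, take 4 (1->4 ok)
  t16 'x' -> {0,3}, take 0 (4->0 ok)
  t17 'z' -> {1,2}, take 2 (0->2 ok)
  t18 'z' -> {1,2}, take 1 (2->1 ok)
  t19 'z' -> {1,2}, take 1 (1->1 ok)
  t20 'z' -> {1,2}, take 1 (1->1 ok)
  t21 'z' -> {1,2}, take 1 (1->1 ok)
  t22 'y' -> {4}, take 4 (1->4 ok)
  t23 'x' -> {0,3}, take 0 (4->0 ok)

0,2,1,4,2,3,1,3,0,2,1,2,3,1,1,4,0,2,1,1,1,1,4,0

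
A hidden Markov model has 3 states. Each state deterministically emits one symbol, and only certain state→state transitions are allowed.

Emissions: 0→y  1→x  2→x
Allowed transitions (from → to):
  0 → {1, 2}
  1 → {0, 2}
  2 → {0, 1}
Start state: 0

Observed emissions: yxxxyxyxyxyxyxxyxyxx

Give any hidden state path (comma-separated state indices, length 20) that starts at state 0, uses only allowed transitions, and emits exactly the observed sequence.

  t0 'y' -> {0}, take 0 (start)
  t1 'x' -> {1,2}, take 2 (0->2 ok)
  t2 'x' -> {1,2}, take 1 (2->1 ok)
  t3 'x' -> {1,2}, take 2 (1->2 ok)
  t4 'y' -> {0}, take 0 (2->0 ok)
  t5 'x' -> {1,2}, take 2 (0->2 ok)
  t6 'y' -> {0}, take 0 (2->0 ok)
  t7 'x' -> {1,2}, take 2 (0->2 ok)
  t8 'y' -> {0}, take 0 (2->0 ok)
  t9 'x' -> {1,2}, take 1 (0->1 ok)
  t10 'y' -> {0}, take 0 (1->0 ok)
  t11 'x' -> {1,2}, take 1 (0->1 ok)
  t12 'y' -> {0}, take 0 (1->0 ok)
  t13 'x' -> {1,2}, take 2 (0->2 ok)
  t14 'x' -> {1,2}, take 1 (2->1 ok)
  t15 'y' -> {0}, take 0 (1->0 ok)
  t16 'x' -> {1,2}, take 2 (0->2 ok)
  t17 'y' -> {0}, take 0 (2->0 ok)
  t18 'x' -> {1,2}, take 2 (0->2 ok)
  t19 'x' -> {1,2}, take 1 (2->1 ok)

0,2,1,2,0,2,0,2,0,1,0,1,0,2,1,0,2,0,2,1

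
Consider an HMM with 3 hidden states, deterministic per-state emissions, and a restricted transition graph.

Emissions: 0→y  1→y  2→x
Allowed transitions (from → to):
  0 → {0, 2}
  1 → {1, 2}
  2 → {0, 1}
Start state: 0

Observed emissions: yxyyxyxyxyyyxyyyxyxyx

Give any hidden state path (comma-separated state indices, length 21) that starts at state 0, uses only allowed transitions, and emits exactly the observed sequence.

  [0] y  {0,1}  => 0  start
  [1] x  {2}  => 2  0->2 ok
  [2] y  {0,1}  => 0  2->0 ok
  [3] y  {0,1}  => 0  0->0 ok
  [4] x  {2}  => 2  0->2 ok
  [5] y  {0,1}  => 1  2->1 ok
  [6] x  {2}  => 2  1->2 ok
  [7] y  {0,1}  => 1  2->1 ok
  [8] x  {2}  => 2  1->2 ok
  [9] y  {0,1}  => 0  2->0 ok
  [10] y  {0,1}  => 0  0->0 ok
  [11] y  {0,1}  => 0  0->0 ok
  [12] x  {2}  => 2  0->2 ok
  [13] y  {0,1}  => 1  2->1 ok
  [14] y  {0,1}  => 1  1->1 ok
  [15] y  {0,1}  => 1  1->1 ok
  [16] x  {2}  => 2  1->2 ok
  [17] y  {0,1}  => 0  2->0 ok
  [18] x  {2}  => 2  0->2 ok
  [19] y  {0,1}  => 0  2->0 ok
  [20] x  {2}  => 2  0->2 ok

0,2,0,0,2,1,2,1,2,0,0,0,2,1,1,1,2,0,2,0,2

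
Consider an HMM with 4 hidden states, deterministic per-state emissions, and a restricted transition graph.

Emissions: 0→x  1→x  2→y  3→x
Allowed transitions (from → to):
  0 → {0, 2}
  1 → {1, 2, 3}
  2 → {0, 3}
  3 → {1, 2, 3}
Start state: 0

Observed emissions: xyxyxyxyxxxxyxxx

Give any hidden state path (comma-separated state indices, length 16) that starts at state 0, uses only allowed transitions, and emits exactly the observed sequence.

0,2,0,2,3,2,0,2,3,1,3,1,2,3,1,1

  t0 'x' -> {0,1,3}, take 0 (start)
  t1 'y' -> {2}, take 2 (0->2 ok)
  t2 'x' -> {0,1,3}, take 0 (2->0 ok)
  t3 'y' -> {2}, take 2 (0->2 ok)
  t4 'x' -> {0,1,3}, take 3 (2->3 ok)
  t5 'y' -> {2}, take 2 (3->2 ok)
  t6 'x' -> {0,1,3}, take 0 (2->0 ok)
  t7 'y' -> {2}, take 2 (0->2 ok)
  t8 'x' -> {0,1,3}, take 3 (2->3 ok)
  t9 'x' -> {0,1,3}, take 1 (3->1 ok)
  t10 'x' -> {0,1,3}, take 3 (1->3 ok)
  t11 'x' -> {0,1,3}, take 1 (3->1 ok)
  t12 'y' -> {2}, take 2 (1->2 ok)
  t13 'x' -> {0,1,3}, take 3 (2->3 ok)
  t14 'x' -> {0,1,3}, take 1 (3->1 ok)
  t15 'x' -> {0,1,3}, take 1 (1->1 ok)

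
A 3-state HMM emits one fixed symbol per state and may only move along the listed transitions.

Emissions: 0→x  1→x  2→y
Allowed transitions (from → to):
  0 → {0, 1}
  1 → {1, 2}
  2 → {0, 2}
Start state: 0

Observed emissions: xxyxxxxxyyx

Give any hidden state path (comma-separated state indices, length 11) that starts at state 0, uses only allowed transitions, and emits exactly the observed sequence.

  [0] x  {0,1}  => 0  start
  [1] x  {0,1}  => 1  0->1 ok
  [2] y  {2}  => 2  1->2 ok
  [3] x  {0,1}  => 0  2->0 ok
  [4] x  {0,1}  => 0  0->0 ok
  [5] x  {0,1}  => 1  0->1 ok
  [6] x  {0,1}  => 1  1->1 ok
  [7] x  {0,1}  => 1  1->1 ok
  [8] y  {2}  => 2  1->2 ok
  [9] y  {2}  => 2  2->2 ok
  [10] x  {0,1}  => 0  2->0 ok

0,1,2,0,0,1,1,1,2,2,0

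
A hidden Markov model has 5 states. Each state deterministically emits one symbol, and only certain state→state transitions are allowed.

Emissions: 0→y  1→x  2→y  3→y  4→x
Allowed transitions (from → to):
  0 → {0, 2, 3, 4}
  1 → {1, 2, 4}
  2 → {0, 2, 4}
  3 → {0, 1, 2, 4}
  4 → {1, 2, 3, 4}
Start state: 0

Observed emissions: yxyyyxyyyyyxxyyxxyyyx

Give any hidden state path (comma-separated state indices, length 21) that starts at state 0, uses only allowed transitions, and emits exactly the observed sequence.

  0: obs=y cand={0,2,3} pick 0 [start]
  1: obs=x cand={1,4} pick 4 [0->4 ok]
  2: obs=y cand={0,2,3} pick 2 [4->2 ok]
  3: obs=y cand={0,2,3} pick 0 [2->0 ok]
  4: obs=y cand={0,2,3} pick 0 [0->0 ok]
  5: obs=x cand={1,4} pick 4 [0->4 ok]
  6: obs=y cand={0,2,3} pick 2 [4->2 ok]
  7: obs=y cand={0,2,3} pick 0 [2->0 ok]
  8: obs=y cand={0,2,3} pick 0 [0->0 ok]
  9: obs=y cand={0,2,3} pick 0 [0->0 ok]
  10: obs=y cand={0,2,3} pick 2 [0->2 ok]
  11: obs=x cand={1,4} pick 4 [2->4 ok]
  12: obs=x cand={1,4} pick 4 [4->4 ok]
  13: obs=y cand={0,2,3} pick 2 [4->2 ok]
  14: obs=y cand={0,2,3} pick 2 [2->2 ok]
  15: obs=x cand={1,4} pick 4 [2->4 ok]
  16: obs=x cand={1,4} pick 1 [4->1 ok]
  17: obs=y cand={0,2,3} pick 2 [1->2 ok]
  18: obs=y cand={0,2,3} pick 0 [2->0 ok]
  19: obs=y cand={0,2,3} pick 2 [0->2 ok]
  20: obs=x cand={1,4} pick 4 [2->4 ok]

0,4,2,0,0,4,2,0,0,0,2,4,4,2,2,4,1,2,0,2,4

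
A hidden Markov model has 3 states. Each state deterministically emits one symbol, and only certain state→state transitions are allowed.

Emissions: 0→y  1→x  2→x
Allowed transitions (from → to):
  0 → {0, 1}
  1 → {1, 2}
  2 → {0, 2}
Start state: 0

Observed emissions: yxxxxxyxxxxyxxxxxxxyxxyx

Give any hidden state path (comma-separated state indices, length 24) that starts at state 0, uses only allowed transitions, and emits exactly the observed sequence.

0,1,2,2,2,2,0,1,2,2,2,0,1,1,1,1,1,1,2,0,1,2,0,1

  pos 0: y in {0}, choose 0; start
  pos 1: x in {1,2}, choose 1; 0->1 ok
  pos 2: x in {1,2}, choose 2; 1->2 ok
  pos 3: x in {1,2}, choose 2; 2->2 ok
  pos 4: x in {1,2}, choose 2; 2->2 ok
  pos 5: x in {1,2}, choose 2; 2->2 ok
  pos 6: y in {0}, choose 0; 2->0 ok
  pos 7: x in {1,2}, choose 1; 0->1 ok
  pos 8: x in {1,2}, choose 2; 1->2 ok
  pos 9: x in {1,2}, choose 2; 2->2 ok
  pos 10: x in {1,2}, choose 2; 2->2 ok
  pos 11: y in {0}, choose 0; 2->0 ok
  pos 12: x in {1,2}, choose 1; 0->1 ok
  pos 13: x in {1,2}, choose 1; 1->1 ok
  pos 14: x in {1,2}, choose 1; 1->1 ok
  pos 15: x in {1,2}, choose 1; 1->1 ok
  pos 16: x in {1,2}, choose 1; 1->1 ok
  pos 17: x in {1,2}, choose 1; 1->1 ok
  pos 18: x in {1,2}, choose 2; 1->2 ok
  pos 19: y in {0}, choose 0; 2->0 ok
  pos 20: x in {1,2}, choose 1; 0->1 ok
  pos 21: x in {1,2}, choose 2; 1->2 ok
  pos 22: y in {0}, choose 0; 2->0 ok
  pos 23: x in {1,2}, choose 1; 0->1 ok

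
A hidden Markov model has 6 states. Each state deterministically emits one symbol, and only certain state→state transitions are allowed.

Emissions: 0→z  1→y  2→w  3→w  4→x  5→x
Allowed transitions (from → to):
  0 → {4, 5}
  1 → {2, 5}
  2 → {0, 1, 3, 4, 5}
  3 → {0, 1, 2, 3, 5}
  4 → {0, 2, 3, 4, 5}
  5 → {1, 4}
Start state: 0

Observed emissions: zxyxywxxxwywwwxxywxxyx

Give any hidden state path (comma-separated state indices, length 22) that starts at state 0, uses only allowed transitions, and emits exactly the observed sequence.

0,5,1,5,1,2,4,5,4,2,1,2,3,2,4,5,1,2,4,5,1,5

  [0] z  {0}  => 0  start
  [1] x  {4,5}  => 5  0->5 ok
  [2] y  {1}  => 1  5->1 ok
  [3] x  {4,5}  => 5  1->5 ok
  [4] y  {1}  => 1  5->1 ok
  [5] w  {2,3}  => 2  1->2 ok
  [6] x  {4,5}  => 4  2->4 ok
  [7] x  {4,5}  => 5  4->5 ok
  [8] x  {4,5}  => 4  5->4 ok
  [9] w  {2,3}  => 2  4->2 ok
  [10] y  {1}  => 1  2->1 ok
  [11] w  {2,3}  => 2  1->2 ok
  [12] w  {2,3}  => 3  2->3 ok
  [13] w  {2,3}  => 2  3->2 ok
  [14] x  {4,5}  => 4  2->4 ok
  [15] x  {4,5}  => 5  4->5 ok
  [16] y  {1}  => 1  5->1 ok
  [17] w  {2,3}  => 2  1->2 ok
  [18] x  {4,5}  => 4  2->4 ok
  [19] x  {4,5}  => 5  4->5 ok
  [20] y  {1}  => 1  5->1 ok
  [21] x  {4,5}  => 5  1->5 ok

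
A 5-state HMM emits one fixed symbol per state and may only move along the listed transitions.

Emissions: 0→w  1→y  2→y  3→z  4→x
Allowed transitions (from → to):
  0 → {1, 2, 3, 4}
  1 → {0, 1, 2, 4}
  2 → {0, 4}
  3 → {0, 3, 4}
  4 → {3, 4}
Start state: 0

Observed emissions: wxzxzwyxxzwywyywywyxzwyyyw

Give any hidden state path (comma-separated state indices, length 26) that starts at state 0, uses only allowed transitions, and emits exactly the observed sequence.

0,4,3,4,3,0,2,4,4,3,0,1,0,1,2,0,2,0,2,4,3,0,1,1,2,0

  [0] w  {0}  => 0  start
  [1] x  {4}  => 4  0->4 ok
  [2] z  {3}  => 3  4->3 ok
  [3] x  {4}  => 4  3->4 ok
  [4] z  {3}  => 3  4->3 ok
  [5] w  {0}  => 0  3->0 ok
  [6] y  {1,2}  => 2  0->2 ok
  [7] x  {4}  => 4  2->4 ok
  [8] x  {4}  => 4  4->4 ok
  [9] z  {3}  => 3  4->3 ok
  [10] w  {0}  => 0  3->0 ok
  [11] y  {1,2}  => 1  0->1 ok
  [12] w  {0}  => 0  1->0 ok
  [13] y  {1,2}  => 1  0->1 ok
  [14] y  {1,2}  => 2  1->2 ok
  [15] w  {0}  => 0  2->0 ok
  [16] y  {1,2}  => 2  0->2 ok
  [17] w  {0}  => 0  2->0 ok
  [18] y  {1,2}  => 2  0->2 ok
  [19] x  {4}  => 4  2->4 ok
  [20] z  {3}  => 3  4->3 ok
  [21] w  {0}  => 0  3->0 ok
  [22] y  {1,2}  => 1  0->1 ok
  [23] y  {1,2}  => 1  1->1 ok
  [24] y  {1,2}  => 2  1->2 ok
  [25] w  {0}  => 0  2->0 ok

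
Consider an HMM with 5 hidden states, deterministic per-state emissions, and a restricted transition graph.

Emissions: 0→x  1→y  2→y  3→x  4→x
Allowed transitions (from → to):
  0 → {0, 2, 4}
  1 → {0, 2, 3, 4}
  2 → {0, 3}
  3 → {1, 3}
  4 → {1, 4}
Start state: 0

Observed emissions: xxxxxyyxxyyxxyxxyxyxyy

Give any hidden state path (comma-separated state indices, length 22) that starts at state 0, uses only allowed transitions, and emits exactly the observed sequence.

  pos 0: x in {0,3,4}, choose 0; start
  pos 1: x in {0,3,4}, choose 0; 0->0 ok
  pos 2: x in {0,3,4}, choose 0; 0->0 ok
  pos 3: x in {0,3,4}, choose 0; 0->0 ok
  pos 4: x in {0,3,4}, choose 4; 0->4 ok
  pos 5: y in {1,2}, choose 1; 4->1 ok
  pos 6: y in {1,2}, choose 2; 1->2 ok
  pos 7: x in {0,3,4}, choose 0; 2->0 ok
  pos 8: x in {0,3,4}, choose 4; 0->4 ok
  pos 9: y in {1,2}, choose 1; 4->1 ok
  pos 10: y in {1,2}, choose 2; 1->2 ok
  pos 11: x in {0,3,4}, choose 3; 2->3 ok
  pos 12: x in {0,3,4}, choose 3; 3->3 ok
  pos 13: y in {1,2}, choose 1; 3->1 ok
  pos 14: x in {0,3,4}, choose 0; 1->0 ok
  pos 15: x in {0,3,4}, choose 4; 0->4 ok
  pos 16: y in {1,2}, choose 1; 4->1 ok
  pos 17: x in {0,3,4}, choose 3; 1->3 ok
  pos 18: y in {1,2}, choose 1; 3->1 ok
  pos 19: x in {0,3,4}, choose 3; 1->3 ok
  pos 20: y in {1,2}, choose 1; 3->1 ok
  pos 21: y in {1,2}, choose 2; 1->2 ok

0,0,0,0,4,1,2,0,4,1,2,3,3,1,0,4,1,3,1,3,1,2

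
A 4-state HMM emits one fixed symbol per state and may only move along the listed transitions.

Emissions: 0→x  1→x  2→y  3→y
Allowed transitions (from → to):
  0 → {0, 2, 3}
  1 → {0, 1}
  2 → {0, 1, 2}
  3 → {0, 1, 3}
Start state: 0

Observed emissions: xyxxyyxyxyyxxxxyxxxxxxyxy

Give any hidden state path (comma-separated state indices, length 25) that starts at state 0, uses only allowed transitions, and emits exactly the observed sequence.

  t0 'x' -> {0,1}, take 0 (start)
  t1 'y' -> {2,3}, take 3 (0->3 ok)
  t2 'x' -> {0,1}, take 1 (3->1 ok)
  t3 'x' -> {0,1}, take 0 (1->0 ok)
  t4 'y' -> {2,3}, take 3 (0->3 ok)
  t5 'y' -> {2,3}, take 3 (3->3 ok)
  t6 'x' -> {0,1}, take 0 (3->0 ok)
  t7 'y' -> {2,3}, take 2 (0->2 ok)
  t8 'x' -> {0,1}, take 0 (2->0 ok)
  t9 'y' -> {2,3}, take 2 (0->2 ok)
  t10 'y' -> {2,3}, take 2 (2->2 ok)
  t11 'x' -> {0,1}, take 1 (2->1 ok)
  t12 'x' -> {0,1}, take 1 (1->1 ok)
  t13 'x' -> {0,1}, take 0 (1->0 ok)
  t14 'x' -> {0,1}, take 0 (0->0 ok)
  t15 'y' -> {2,3}, take 3 (0->3 ok)
  t16 'x' -> {0,1}, take 1 (3->1 ok)
  t17 'x' -> {0,1}, take 1 (1->1 ok)
  t18 'x' -> {0,1}, take 1 (1->1 ok)
  t19 'x' -> {0,1}, take 0 (1->0 ok)
  t20 'x' -> {0,1}, take 0 (0->0 ok)
  t21 'x' -> {0,1}, take 0 (0->0 ok)
  t22 'y' -> {2,3}, take 2 (0->2 ok)
  t23 'x' -> {0,1}, take 0 (2->0 ok)
  t24 'y' -> {2,3}, take 3 (0->3 ok)

0,3,1,0,3,3,0,2,0,2,2,1,1,0,0,3,1,1,1,0,0,0,2,0,3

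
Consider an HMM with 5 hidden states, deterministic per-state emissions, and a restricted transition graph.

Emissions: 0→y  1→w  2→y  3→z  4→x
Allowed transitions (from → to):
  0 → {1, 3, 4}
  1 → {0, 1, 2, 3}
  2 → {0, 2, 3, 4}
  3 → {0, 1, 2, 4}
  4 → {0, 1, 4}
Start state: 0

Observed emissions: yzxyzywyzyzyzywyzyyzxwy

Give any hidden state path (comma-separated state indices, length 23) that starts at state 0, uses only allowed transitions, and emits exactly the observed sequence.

0,3,4,0,3,0,1,2,3,0,3,2,3,0,1,0,3,2,2,3,4,1,0

  t0 'y' -> {0,2}, take 0 (start)
  t1 'z' -> {3}, take 3 (0->3 ok)
  t2 'x' -> {4}, take 4 (3->4 ok)
  t3 'y' -> {0,2}, take 0 (4->0 ok)
  t4 'z' -> {3}, take 3 (0->3 ok)
  t5 'y' -> {0,2}, take 0 (3->0 ok)
  t6 'w' -> {1}, take 1 (0->1 ok)
  t7 'y' -> {0,2}, take 2 (1->2 ok)
  t8 'z' -> {3}, take 3 (2->3 ok)
  t9 'y' -> {0,2}, take 0 (3->0 ok)
  t10 'z' -> {3}, take 3 (0->3 ok)
  t11 'y' -> {0,2}, take 2 (3->2 ok)
  t12 'z' -> {3}, take 3 (2->3 ok)
  t13 'y' -> {0,2}, take 0 (3->0 ok)
  t14 'w' -> {1}, take 1 (0->1 ok)
  t15 'y' -> {0,2}, take 0 (1->0 ok)
  t16 'z' -> {3}, take 3 (0->3 ok)
  t17 'y' -> {0,2}, take 2 (3->2 ok)
  t18 'y' -> {0,2}, take 2 (2->2 ok)
  t19 'z' -> {3}, take 3 (2->3 ok)
  t20 'x' -> {4}, take 4 (3->4 ok)
  t21 'w' -> {1}, take 1 (4->1 ok)
  t22 'y' -> {0,2}, take 0 (1->0 ok)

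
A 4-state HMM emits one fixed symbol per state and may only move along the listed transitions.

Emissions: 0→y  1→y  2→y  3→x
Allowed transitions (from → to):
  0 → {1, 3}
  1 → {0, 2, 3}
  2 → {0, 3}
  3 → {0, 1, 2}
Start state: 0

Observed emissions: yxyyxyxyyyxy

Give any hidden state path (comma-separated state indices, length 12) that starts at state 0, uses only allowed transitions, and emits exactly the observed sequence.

  [0] y  {0,1,2}  => 0  start
  [1] x  {3}  => 3  0->3 ok
  [2] y  {0,1,2}  => 1  3->1 ok
  [3] y  {0,1,2}  => 0  1->0 ok
  [4] x  {3}  => 3  0->3 ok
  [5] y  {0,1,2}  => 1  3->1 ok
  [6] x  {3}  => 3  1->3 ok
  [7] y  {0,1,2}  => 0  3->0 ok
  [8] y  {0,1,2}  => 1  0->1 ok
  [9] y  {0,1,2}  => 2  1->2 ok
  [10] x  {3}  => 3  2->3 ok
  [11] y  {0,1,2}  => 1  3->1 ok

0,3,1,0,3,1,3,0,1,2,3,1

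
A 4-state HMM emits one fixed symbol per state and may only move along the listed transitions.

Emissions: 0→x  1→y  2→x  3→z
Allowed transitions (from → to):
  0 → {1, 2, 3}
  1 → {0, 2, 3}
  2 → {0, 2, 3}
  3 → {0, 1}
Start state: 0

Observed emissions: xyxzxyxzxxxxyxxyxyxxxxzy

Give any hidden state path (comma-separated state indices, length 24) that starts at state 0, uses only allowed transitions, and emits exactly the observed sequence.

0,1,2,3,0,1,2,3,0,2,2,0,1,2,0,1,0,1,0,2,2,2,3,1

  [0] x  {0,2}  => 0  start
  [1] y  {1}  => 1  0->1 ok
  [2] x  {0,2}  => 2  1->2 ok
  [3] z  {3}  => 3  2->3 ok
  [4] x  {0,2}  => 0  3->0 ok
  [5] y  {1}  => 1  0->1 ok
  [6] x  {0,2}  => 2  1->2 ok
  [7] z  {3}  => 3  2->3 ok
  [8] x  {0,2}  => 0  3->0 ok
  [9] x  {0,2}  => 2  0->2 ok
  [10] x  {0,2}  => 2  2->2 ok
  [11] x  {0,2}  => 0  2->0 ok
  [12] y  {1}  => 1  0->1 ok
  [13] x  {0,2}  => 2  1->2 ok
  [14] x  {0,2}  => 0  2->0 ok
  [15] y  {1}  => 1  0->1 ok
  [16] x  {0,2}  => 0  1->0 ok
  [17] y  {1}  => 1  0->1 ok
  [18] x  {0,2}  => 0  1->0 ok
  [19] x  {0,2}  => 2  0->2 ok
  [20] x  {0,2}  => 2  2->2 ok
  [21] x  {0,2}  => 2  2->2 ok
  [22] z  {3}  => 3  2->3 ok
  [23] y  {1}  => 1  3->1 ok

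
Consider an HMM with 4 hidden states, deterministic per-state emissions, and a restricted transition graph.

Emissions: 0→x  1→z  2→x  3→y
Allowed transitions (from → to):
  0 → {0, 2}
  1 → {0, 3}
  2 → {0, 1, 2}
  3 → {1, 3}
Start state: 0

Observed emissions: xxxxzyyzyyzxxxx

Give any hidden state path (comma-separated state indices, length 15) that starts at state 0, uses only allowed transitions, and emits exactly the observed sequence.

  0: obs=x cand={0,2} pick 0 [start]
  1: obs=x cand={0,2} pick 0 [0->0 ok]
  2: obs=x cand={0,2} pick 0 [0->0 ok]
  3: obs=x cand={0,2} pick 2 [0->2 ok]
  4: obs=z cand={1} pick 1 [2->1 ok]
  5: obs=y cand={3} pick 3 [1->3 ok]
  6: obs=y cand={3} pick 3 [3->3 ok]
  7: obs=z cand={1} pick 1 [3->1 ok]
  8: obs=y cand={3} pick 3 [1->3 ok]
  9: obs=y cand={3} pick 3 [3->3 ok]
  10: obs=z cand={1} pick 1 [3->1 ok]
  11: obs=x cand={0,2} pick 0 [1->0 ok]
  12: obs=x cand={0,2} pick 0 [0->0 ok]
  13: obs=x cand={0,2} pick 0 [0->0 ok]
  14: obs=x cand={0,2} pick 0 [0->0 ok]

0,0,0,2,1,3,3,1,3,3,1,0,0,0,0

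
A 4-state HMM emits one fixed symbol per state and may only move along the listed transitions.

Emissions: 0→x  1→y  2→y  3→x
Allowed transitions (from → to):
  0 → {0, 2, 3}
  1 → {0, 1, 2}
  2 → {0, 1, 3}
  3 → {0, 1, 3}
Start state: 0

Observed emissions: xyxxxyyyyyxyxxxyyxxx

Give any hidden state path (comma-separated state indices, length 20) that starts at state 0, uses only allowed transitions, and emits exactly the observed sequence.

  [0] x  {0,3}  => 0  start
  [1] y  {1,2}  => 2  0->2 ok
  [2] x  {0,3}  => 0  2->0 ok
  [3] x  {0,3}  => 0  0->0 ok
  [4] x  {0,3}  => 3  0->3 ok
  [5] y  {1,2}  => 1  3->1 ok
  [6] y  {1,2}  => 2  1->2 ok
  [7] y  {1,2}  => 1  2->1 ok
  [8] y  {1,2}  => 2  1->2 ok
  [9] y  {1,2}  => 1  2->1 ok
  [10] x  {0,3}  => 0  1->0 ok
  [11] y  {1,2}  => 2  0->2 ok
  [12] x  {0,3}  => 0  2->0 ok
  [13] x  {0,3}  => 0  0->0 ok
  [14] x  {0,3}  => 3  0->3 ok
  [15] y  {1,2}  => 1  3->1 ok
  [16] y  {1,2}  => 1  1->1 ok
  [17] x  {0,3}  => 0  1->0 ok
  [18] x  {0,3}  => 3  0->3 ok
  [19] x  {0,3}  => 0  3->0 ok

0,2,0,0,3,1,2,1,2,1,0,2,0,0,3,1,1,0,3,0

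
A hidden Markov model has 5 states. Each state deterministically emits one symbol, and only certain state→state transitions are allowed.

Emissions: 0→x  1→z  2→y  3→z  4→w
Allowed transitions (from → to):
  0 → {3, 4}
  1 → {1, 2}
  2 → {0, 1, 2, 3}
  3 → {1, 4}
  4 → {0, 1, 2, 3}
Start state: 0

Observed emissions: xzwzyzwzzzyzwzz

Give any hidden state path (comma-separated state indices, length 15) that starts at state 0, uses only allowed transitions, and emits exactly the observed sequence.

0,3,4,1,2,3,4,3,1,1,2,3,4,1,1

  0: obs=x cand={0} pick 0 [start]
  1: obs=z cand={1,3} pick 3 [0->3 ok]
  2: obs=w cand={4} pick 4 [3->4 ok]
  3: obs=z cand={1,3} pick 1 [4->1 ok]
  4: obs=y cand={2} pick 2 [1->2 ok]
  5: obs=z cand={1,3} pick 3 [2->3 ok]
  6: obs=w cand={4} pick 4 [3->4 ok]
  7: obs=z cand={1,3} pick 3 [4->3 ok]
  8: obs=z cand={1,3} pick 1 [3->1 ok]
  9: obs=z cand={1,3} pick 1 [1->1 ok]
  10: obs=y cand={2} pick 2 [1->2 ok]
  11: obs=z cand={1,3} pick 3 [2->3 ok]
  12: obs=w cand={4} pick 4 [3->4 ok]
  13: obs=z cand={1,3} pick 1 [4->1 ok]
  14: obs=z cand={1,3} pick 1 [1->1 ok]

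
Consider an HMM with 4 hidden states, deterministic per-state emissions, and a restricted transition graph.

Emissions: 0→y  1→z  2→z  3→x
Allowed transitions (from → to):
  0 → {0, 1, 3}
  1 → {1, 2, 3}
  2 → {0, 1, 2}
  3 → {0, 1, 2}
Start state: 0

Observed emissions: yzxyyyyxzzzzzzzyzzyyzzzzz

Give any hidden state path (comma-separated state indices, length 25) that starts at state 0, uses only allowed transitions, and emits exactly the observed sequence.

0,1,3,0,0,0,0,3,2,1,1,1,1,2,2,0,1,2,0,0,1,2,2,2,1

  t0 'y' -> {0}, take 0 (start)
  t1 'z' -> {1,2}, take 1 (0->1 ok)
  t2 'x' -> {3}, take 3 (1->3 ok)
  t3 'y' -> {0}, take 0 (3->0 ok)
  t4 'y' -> {0}, take 0 (0->0 ok)
  t5 'y' -> {0}, take 0 (0->0 ok)
  t6 'y' -> {0}, take 0 (0->0 ok)
  t7 'x' -> {3}, take 3 (0->3 ok)
  t8 'z' -> {1,2}, take 2 (3->2 ok)
  t9 'z' -> {1,2}, take 1 (2->1 ok)
  t10 'z' -> {1,2}, take 1 (1->1 ok)
  t11 'z' -> {1,2}, take 1 (1->1 ok)
  t12 'z' -> {1,2}, take 1 (1->1 ok)
  t13 'z' -> {1,2}, take 2 (1->2 ok)
  t14 'z' -> {1,2}, take 2 (2->2 ok)
  t15 'y' -> {0}, take 0 (2->0 ok)
  t16 'z' -> {1,2}, take 1 (0->1 ok)
  t17 'z' -> {1,2}, take 2 (1->2 ok)
  t18 'y' -> {0}, take 0 (2->0 ok)
  t19 'y' -> {0}, take 0 (0->0 ok)
  t20 'z' -> {1,2}, take 1 (0->1 ok)
  t21 'z' -> {1,2}, take 2 (1->2 ok)
  t22 'z' -> {1,2}, take 2 (2->2 ok)
  t23 'z' -> {1,2}, take 2 (2->2 ok)
  t24 'z' -> {1,2}, take 1 (2->1 ok)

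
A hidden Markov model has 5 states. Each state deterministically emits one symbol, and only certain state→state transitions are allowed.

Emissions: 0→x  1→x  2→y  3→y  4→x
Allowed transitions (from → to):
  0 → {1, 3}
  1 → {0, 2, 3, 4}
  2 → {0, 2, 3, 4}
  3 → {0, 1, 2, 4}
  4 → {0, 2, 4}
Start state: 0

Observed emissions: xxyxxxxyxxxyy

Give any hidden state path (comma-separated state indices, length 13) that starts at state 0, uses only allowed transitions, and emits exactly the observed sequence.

  t0 'x' -> {0,1,4}, take 0 (start)
  t1 'x' -> {0,1,4}, take 1 (0->1 ok)
  t2 'y' -> {2,3}, take 2 (1->2 ok)
  t3 'x' -> {0,1,4}, take 4 (2->4 ok)
  t4 'x' -> {0,1,4}, take 4 (4->4 ok)
  t5 'x' -> {0,1,4}, take 4 (4->4 ok)
  t6 'x' -> {0,1,4}, take 0 (4->0 ok)
  t7 'y' -> {2,3}, take 3 (0->3 ok)
  t8 'x' -> {0,1,4}, take 0 (3->0 ok)
  t9 'x' -> {0,1,4}, take 1 (0->1 ok)
  t10 'x' -> {0,1,4}, take 0 (1->0 ok)
  t11 'y' -> {2,3}, take 3 (0->3 ok)
  t12 'y' -> {2,3}, take 2 (3->2 ok)

0,1,2,4,4,4,0,3,0,1,0,3,2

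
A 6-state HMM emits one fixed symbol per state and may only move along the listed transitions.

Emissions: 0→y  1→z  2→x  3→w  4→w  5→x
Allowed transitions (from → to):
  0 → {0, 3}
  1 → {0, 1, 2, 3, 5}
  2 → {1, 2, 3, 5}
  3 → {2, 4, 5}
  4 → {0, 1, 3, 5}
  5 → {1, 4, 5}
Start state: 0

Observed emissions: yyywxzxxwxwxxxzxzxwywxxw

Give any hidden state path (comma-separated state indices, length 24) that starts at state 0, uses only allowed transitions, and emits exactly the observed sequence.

  0: obs=y cand={0} pick 0 [start]
  1: obs=y cand={0} pick 0 [0->0 ok]
  2: obs=y cand={0} pick 0 [0->0 ok]
  3: obs=w cand={3,4} pick 3 [0->3 ok]
  4: obs=x cand={2,5} pick 5 [3->5 ok]
  5: obs=z cand={1} pick 1 [5->1 ok]
  6: obs=x cand={2,5} pick 2 [1->2 ok]
  7: obs=x cand={2,5} pick 2 [2->2 ok]
  8: obs=w cand={3,4} pick 3 [2->3 ok]
  9: obs=x cand={2,5} pick 2 [3->2 ok]
  10: obs=w cand={3,4} pick 3 [2->3 ok]
  11: obs=x cand={2,5} pick 2 [3->2 ok]
  12: obs=x cand={2,5} pick 5 [2->5 ok]
  13: obs=x cand={2,5} pick 5 [5->5 ok]
  14: obs=z cand={1} pick 1 [5->1 ok]
  15: obs=x cand={2,5} pick 5 [1->5 ok]
  16: obs=z cand={1} pick 1 [5->1 ok]
  17: obs=x cand={2,5} pick 5 [1->5 ok]
  18: obs=w cand={3,4} pick 4 [5->4 ok]
  19: obs=y cand={0} pick 0 [4->0 ok]
  20: obs=w cand={3,4} pick 3 [0->3 ok]
  21: obs=x cand={2,5} pick 5 [3->5 ok]
  22: obs=x cand={2,5} pick 5 [5->5 ok]
  23: obs=w cand={3,4} pick 4 [5->4 ok]

0,0,0,3,5,1,2,2,3,2,3,2,5,5,1,5,1,5,4,0,3,5,5,4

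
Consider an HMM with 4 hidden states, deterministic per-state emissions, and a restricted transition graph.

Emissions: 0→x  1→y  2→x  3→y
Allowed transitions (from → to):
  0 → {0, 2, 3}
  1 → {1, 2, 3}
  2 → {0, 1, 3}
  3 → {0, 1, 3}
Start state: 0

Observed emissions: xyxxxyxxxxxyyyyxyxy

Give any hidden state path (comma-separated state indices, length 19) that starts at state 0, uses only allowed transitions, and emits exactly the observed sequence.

  [0] x  {0,2}  => 0  start
  [1] y  {1,3}  => 3  0->3 ok
  [2] x  {0,2}  => 0  3->0 ok
  [3] x  {0,2}  => 0  0->0 ok
  [4] x  {0,2}  => 2  0->2 ok
  [5] y  {1,3}  => 3  2->3 ok
  [6] x  {0,2}  => 0  3->0 ok
  [7] x  {0,2}  => 0  0->0 ok
  [8] x  {0,2}  => 0  0->0 ok
  [9] x  {0,2}  => 0  0->0 ok
  [10] x  {0,2}  => 2  0->2 ok
  [11] y  {1,3}  => 1  2->1 ok
  [12] y  {1,3}  => 3  1->3 ok
  [13] y  {1,3}  => 3  3->3 ok
  [14] y  {1,3}  => 1  3->1 ok
  [15] x  {0,2}  => 2  1->2 ok
  [16] y  {1,3}  => 1  2->1 ok
  [17] x  {0,2}  => 2  1->2 ok
  [18] y  {1,3}  => 3  2->3 ok

0,3,0,0,2,3,0,0,0,0,2,1,3,3,1,2,1,2,3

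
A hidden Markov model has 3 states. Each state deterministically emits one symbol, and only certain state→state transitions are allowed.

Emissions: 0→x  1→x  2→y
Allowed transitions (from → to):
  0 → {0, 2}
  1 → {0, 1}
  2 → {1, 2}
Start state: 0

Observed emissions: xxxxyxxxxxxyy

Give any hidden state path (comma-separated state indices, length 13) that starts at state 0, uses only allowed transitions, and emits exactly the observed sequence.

0,0,0,0,2,1,1,1,1,1,0,2,2

  t0 'x' -> {0,1}, take 0 (start)
  t1 'x' -> {0,1}, take 0 (0->0 ok)
  t2 'x' -> {0,1}, take 0 (0->0 ok)
  t3 'x' -> {0,1}, take 0 (0->0 ok)
  t4 'y' -> {2}, take 2 (0->2 ok)
  t5 'x' -> {0,1}, take 1 (2->1 ok)
  t6 'x' -> {0,1}, take 1 (1->1 ok)
  t7 'x' -> {0,1}, take 1 (1->1 ok)
  t8 'x' -> {0,1}, take 1 (1->1 ok)
  t9 'x' -> {0,1}, take 1 (1->1 ok)
  t10 'x' -> {0,1}, take 0 (1->0 ok)
  t11 'y' -> {2}, take 2 (0->2 ok)
  t12 'y' -> {2}, take 2 (2->2 ok)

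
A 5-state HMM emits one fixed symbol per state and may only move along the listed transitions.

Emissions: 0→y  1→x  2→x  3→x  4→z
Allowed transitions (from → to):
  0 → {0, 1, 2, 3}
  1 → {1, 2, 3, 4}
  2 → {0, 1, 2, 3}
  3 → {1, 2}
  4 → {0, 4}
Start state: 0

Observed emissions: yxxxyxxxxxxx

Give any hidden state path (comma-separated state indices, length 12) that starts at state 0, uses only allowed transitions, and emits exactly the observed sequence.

  t0 'y' -> {0}, take 0 (start)
  t1 'x' -> {1,2,3}, take 1 (0->1 ok)
  t2 'x' -> {1,2,3}, take 3 (1->3 ok)
  t3 'x' -> {1,2,3}, take 2 (3->2 ok)
  t4 'y' -> {0}, take 0 (2->0 ok)
  t5 'x' -> {1,2,3}, take 3 (0->3 ok)
  t6 'x' -> {1,2,3}, take 2 (3->2 ok)
  t7 'x' -> {1,2,3}, take 1 (2->1 ok)
  t8 'x' -> {1,2,3}, take 3 (1->3 ok)
  t9 'x' -> {1,2,3}, take 1 (3->1 ok)
  t10 'x' -> {1,2,3}, take 3 (1->3 ok)
  t11 'x' -> {1,2,3}, take 2 (3->2 ok)

0,1,3,2,0,3,2,1,3,1,3,2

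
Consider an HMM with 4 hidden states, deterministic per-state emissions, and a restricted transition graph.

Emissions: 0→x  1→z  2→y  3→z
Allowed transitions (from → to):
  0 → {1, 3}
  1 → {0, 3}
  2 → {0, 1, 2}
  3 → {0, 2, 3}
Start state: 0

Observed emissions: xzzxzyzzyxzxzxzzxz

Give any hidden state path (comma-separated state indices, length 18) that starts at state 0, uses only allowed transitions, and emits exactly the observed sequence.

  [0] x  {0}  => 0  start
  [1] z  {1,3}  => 3  0->3 ok
  [2] z  {1,3}  => 3  3->3 ok
  [3] x  {0}  => 0  3->0 ok
  [4] z  {1,3}  => 3  0->3 ok
  [5] y  {2}  => 2  3->2 ok
  [6] z  {1,3}  => 1  2->1 ok
  [7] z  {1,3}  => 3  1->3 ok
  [8] y  {2}  => 2  3->2 ok
  [9] x  {0}  => 0  2->0 ok
  [10] z  {1,3}  => 1  0->1 ok
  [11] x  {0}  => 0  1->0 ok
  [12] z  {1,3}  => 1  0->1 ok
  [13] x  {0}  => 0  1->0 ok
  [14] z  {1,3}  => 3  0->3 ok
  [15] z  {1,3}  => 3  3->3 ok
  [16] x  {0}  => 0  3->0 ok
  [17] z  {1,3}  => 3  0->3 ok

0,3,3,0,3,2,1,3,2,0,1,0,1,0,3,3,0,3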